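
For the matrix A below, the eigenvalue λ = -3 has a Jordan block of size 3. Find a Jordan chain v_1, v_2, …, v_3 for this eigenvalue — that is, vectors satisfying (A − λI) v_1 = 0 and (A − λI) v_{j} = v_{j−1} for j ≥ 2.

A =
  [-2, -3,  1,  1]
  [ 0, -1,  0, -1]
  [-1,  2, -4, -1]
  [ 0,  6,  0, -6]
A Jordan chain for λ = -3 of length 3:
v_1 = (-1, 0, 1, 0)ᵀ
v_2 = (-1, 0, 0, 0)ᵀ
v_3 = (0, 1, 0, 2)ᵀ

Let N = A − (-3)·I. We want v_3 with N^3 v_3 = 0 but N^2 v_3 ≠ 0; then v_{j-1} := N · v_j for j = 3, …, 2.

Pick v_3 = (0, 1, 0, 2)ᵀ.
Then v_2 = N · v_3 = (-1, 0, 0, 0)ᵀ.
Then v_1 = N · v_2 = (-1, 0, 1, 0)ᵀ.

Sanity check: (A − (-3)·I) v_1 = (0, 0, 0, 0)ᵀ = 0. ✓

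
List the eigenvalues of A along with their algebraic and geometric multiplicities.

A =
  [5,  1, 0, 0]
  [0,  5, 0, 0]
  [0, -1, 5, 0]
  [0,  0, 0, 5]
λ = 5: alg = 4, geom = 3

Step 1 — factor the characteristic polynomial to read off the algebraic multiplicities:
  χ_A(x) = (x - 5)^4

Step 2 — compute geometric multiplicities via the rank-nullity identity g(λ) = n − rank(A − λI):
  rank(A − (5)·I) = 1, so dim ker(A − (5)·I) = n − 1 = 3

Summary:
  λ = 5: algebraic multiplicity = 4, geometric multiplicity = 3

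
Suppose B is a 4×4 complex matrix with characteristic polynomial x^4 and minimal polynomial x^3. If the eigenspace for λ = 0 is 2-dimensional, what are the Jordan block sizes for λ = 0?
Block sizes for λ = 0: [3, 1]

Step 1 — from the characteristic polynomial, algebraic multiplicity of λ = 0 is 4. From dim ker(B − (0)·I) = 2, there are exactly 2 Jordan blocks for λ = 0.
Step 2 — from the minimal polynomial, the factor (x − 0)^3 tells us the largest block for λ = 0 has size 3.
Step 3 — with total size 4, 2 blocks, and largest block 3, the block sizes (in nonincreasing order) are [3, 1].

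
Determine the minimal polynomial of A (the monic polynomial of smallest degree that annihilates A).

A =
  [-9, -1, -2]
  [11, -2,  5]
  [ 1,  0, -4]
x^3 + 15*x^2 + 75*x + 125

The characteristic polynomial is χ_A(x) = (x + 5)^3, so the eigenvalues are known. The minimal polynomial is
  m_A(x) = Π_λ (x − λ)^{k_λ}
where k_λ is the size of the *largest* Jordan block for λ (equivalently, the smallest k with (A − λI)^k v = 0 for every generalised eigenvector v of λ).

  λ = -5: largest Jordan block has size 3, contributing (x + 5)^3

So m_A(x) = (x + 5)^3 = x^3 + 15*x^2 + 75*x + 125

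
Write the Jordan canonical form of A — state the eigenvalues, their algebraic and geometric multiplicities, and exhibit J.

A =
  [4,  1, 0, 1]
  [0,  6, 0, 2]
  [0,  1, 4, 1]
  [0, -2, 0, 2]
J_2(4) ⊕ J_1(4) ⊕ J_1(4)

The characteristic polynomial is
  det(x·I − A) = x^4 - 16*x^3 + 96*x^2 - 256*x + 256 = (x - 4)^4

Eigenvalues and multiplicities (the geometric multiplicity of λ is n − rank(A − λI), which equals the number of Jordan blocks for λ):
  λ = 4: algebraic multiplicity = 4, geometric multiplicity = 3

Determining the block sizes for each eigenvalue:
  λ = 4: 3 blocks summing to 4 forces exactly one block of size 2 and the rest size 1 → block sizes [2, 1, 1]

Assembling the blocks gives a Jordan form
J =
  [4, 1, 0, 0]
  [0, 4, 0, 0]
  [0, 0, 4, 0]
  [0, 0, 0, 4]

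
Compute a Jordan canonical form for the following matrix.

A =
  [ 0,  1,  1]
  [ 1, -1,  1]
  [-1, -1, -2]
J_3(-1)

The characteristic polynomial is
  det(x·I − A) = x^3 + 3*x^2 + 3*x + 1 = (x + 1)^3

Eigenvalues and multiplicities (the geometric multiplicity of λ is n − rank(A − λI), which equals the number of Jordan blocks for λ):
  λ = -1: algebraic multiplicity = 3, geometric multiplicity = 1

Determining the block sizes for each eigenvalue:
  λ = -1: one block (gm = 1), so the single block has size am = 3 → block sizes [3]

Assembling the blocks gives a Jordan form
J =
  [-1,  1,  0]
  [ 0, -1,  1]
  [ 0,  0, -1]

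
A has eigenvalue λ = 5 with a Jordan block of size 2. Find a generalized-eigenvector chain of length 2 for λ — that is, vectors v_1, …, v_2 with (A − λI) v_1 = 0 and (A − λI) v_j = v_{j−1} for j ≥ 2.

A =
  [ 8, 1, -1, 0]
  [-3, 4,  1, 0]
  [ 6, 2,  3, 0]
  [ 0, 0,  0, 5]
A Jordan chain for λ = 5 of length 2:
v_1 = (3, -3, 6, 0)ᵀ
v_2 = (1, 0, 0, 0)ᵀ

Let N = A − (5)·I. We want v_2 with N^2 v_2 = 0 but N^1 v_2 ≠ 0; then v_{j-1} := N · v_j for j = 2, …, 2.

Pick v_2 = (1, 0, 0, 0)ᵀ.
Then v_1 = N · v_2 = (3, -3, 6, 0)ᵀ.

Sanity check: (A − (5)·I) v_1 = (0, 0, 0, 0)ᵀ = 0. ✓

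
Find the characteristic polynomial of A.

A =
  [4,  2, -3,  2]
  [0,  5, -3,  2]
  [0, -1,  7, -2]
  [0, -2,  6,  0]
x^4 - 16*x^3 + 96*x^2 - 256*x + 256

Expanding det(x·I − A) (e.g. by cofactor expansion or by noting that A is similar to its Jordan form J, which has the same characteristic polynomial as A) gives
  χ_A(x) = x^4 - 16*x^3 + 96*x^2 - 256*x + 256
which factors as (x - 4)^4. The eigenvalues (with algebraic multiplicities) are λ = 4 with multiplicity 4.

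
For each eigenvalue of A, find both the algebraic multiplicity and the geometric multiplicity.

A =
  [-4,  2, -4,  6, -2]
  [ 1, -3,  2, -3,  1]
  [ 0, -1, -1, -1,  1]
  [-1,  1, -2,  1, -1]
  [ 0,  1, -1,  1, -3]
λ = -2: alg = 5, geom = 3

Step 1 — factor the characteristic polynomial to read off the algebraic multiplicities:
  χ_A(x) = (x + 2)^5

Step 2 — compute geometric multiplicities via the rank-nullity identity g(λ) = n − rank(A − λI):
  rank(A − (-2)·I) = 2, so dim ker(A − (-2)·I) = n − 2 = 3

Summary:
  λ = -2: algebraic multiplicity = 5, geometric multiplicity = 3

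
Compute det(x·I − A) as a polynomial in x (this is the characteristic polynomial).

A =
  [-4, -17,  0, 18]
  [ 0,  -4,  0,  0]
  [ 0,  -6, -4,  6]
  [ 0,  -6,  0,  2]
x^4 + 10*x^3 + 24*x^2 - 32*x - 128

Expanding det(x·I − A) (e.g. by cofactor expansion or by noting that A is similar to its Jordan form J, which has the same characteristic polynomial as A) gives
  χ_A(x) = x^4 + 10*x^3 + 24*x^2 - 32*x - 128
which factors as (x - 2)*(x + 4)^3. The eigenvalues (with algebraic multiplicities) are λ = -4 with multiplicity 3, λ = 2 with multiplicity 1.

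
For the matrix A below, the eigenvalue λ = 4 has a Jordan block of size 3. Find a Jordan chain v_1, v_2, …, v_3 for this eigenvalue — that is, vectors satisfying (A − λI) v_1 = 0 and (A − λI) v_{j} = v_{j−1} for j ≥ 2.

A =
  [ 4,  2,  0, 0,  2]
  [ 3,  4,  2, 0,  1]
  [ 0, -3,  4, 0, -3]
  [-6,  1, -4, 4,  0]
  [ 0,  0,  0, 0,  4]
A Jordan chain for λ = 4 of length 3:
v_1 = (6, 0, -9, 3, 0)ᵀ
v_2 = (0, 3, 0, -6, 0)ᵀ
v_3 = (1, 0, 0, 0, 0)ᵀ

Let N = A − (4)·I. We want v_3 with N^3 v_3 = 0 but N^2 v_3 ≠ 0; then v_{j-1} := N · v_j for j = 3, …, 2.

Pick v_3 = (1, 0, 0, 0, 0)ᵀ.
Then v_2 = N · v_3 = (0, 3, 0, -6, 0)ᵀ.
Then v_1 = N · v_2 = (6, 0, -9, 3, 0)ᵀ.

Sanity check: (A − (4)·I) v_1 = (0, 0, 0, 0, 0)ᵀ = 0. ✓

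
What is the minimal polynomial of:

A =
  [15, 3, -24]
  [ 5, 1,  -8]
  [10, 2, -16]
x^2

The characteristic polynomial is χ_A(x) = x^3, so the eigenvalues are known. The minimal polynomial is
  m_A(x) = Π_λ (x − λ)^{k_λ}
where k_λ is the size of the *largest* Jordan block for λ (equivalently, the smallest k with (A − λI)^k v = 0 for every generalised eigenvector v of λ).

  λ = 0: largest Jordan block has size 2, contributing (x − 0)^2

So m_A(x) = x^2 = x^2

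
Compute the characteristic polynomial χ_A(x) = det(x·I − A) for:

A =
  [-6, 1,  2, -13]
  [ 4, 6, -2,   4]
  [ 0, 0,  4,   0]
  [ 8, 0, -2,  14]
x^4 - 18*x^3 + 120*x^2 - 352*x + 384

Expanding det(x·I − A) (e.g. by cofactor expansion or by noting that A is similar to its Jordan form J, which has the same characteristic polynomial as A) gives
  χ_A(x) = x^4 - 18*x^3 + 120*x^2 - 352*x + 384
which factors as (x - 6)*(x - 4)^3. The eigenvalues (with algebraic multiplicities) are λ = 4 with multiplicity 3, λ = 6 with multiplicity 1.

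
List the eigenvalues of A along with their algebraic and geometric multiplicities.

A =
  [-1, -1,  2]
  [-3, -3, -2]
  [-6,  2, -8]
λ = -4: alg = 3, geom = 2

Step 1 — factor the characteristic polynomial to read off the algebraic multiplicities:
  χ_A(x) = (x + 4)^3

Step 2 — compute geometric multiplicities via the rank-nullity identity g(λ) = n − rank(A − λI):
  rank(A − (-4)·I) = 1, so dim ker(A − (-4)·I) = n − 1 = 2

Summary:
  λ = -4: algebraic multiplicity = 3, geometric multiplicity = 2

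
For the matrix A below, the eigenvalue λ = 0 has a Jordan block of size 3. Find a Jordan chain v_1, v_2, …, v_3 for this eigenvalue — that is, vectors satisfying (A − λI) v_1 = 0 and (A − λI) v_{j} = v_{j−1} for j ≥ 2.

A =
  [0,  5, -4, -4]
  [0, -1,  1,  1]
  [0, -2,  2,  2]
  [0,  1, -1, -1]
A Jordan chain for λ = 0 of length 3:
v_1 = (-1, 0, 0, 0)ᵀ
v_2 = (5, -1, -2, 1)ᵀ
v_3 = (0, 1, 0, 0)ᵀ

Let N = A − (0)·I. We want v_3 with N^3 v_3 = 0 but N^2 v_3 ≠ 0; then v_{j-1} := N · v_j for j = 3, …, 2.

Pick v_3 = (0, 1, 0, 0)ᵀ.
Then v_2 = N · v_3 = (5, -1, -2, 1)ᵀ.
Then v_1 = N · v_2 = (-1, 0, 0, 0)ᵀ.

Sanity check: (A − (0)·I) v_1 = (0, 0, 0, 0)ᵀ = 0. ✓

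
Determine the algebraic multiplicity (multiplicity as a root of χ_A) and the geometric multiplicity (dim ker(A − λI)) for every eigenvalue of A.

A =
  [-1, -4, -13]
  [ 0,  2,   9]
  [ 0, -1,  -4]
λ = -1: alg = 3, geom = 1

Step 1 — factor the characteristic polynomial to read off the algebraic multiplicities:
  χ_A(x) = (x + 1)^3

Step 2 — compute geometric multiplicities via the rank-nullity identity g(λ) = n − rank(A − λI):
  rank(A − (-1)·I) = 2, so dim ker(A − (-1)·I) = n − 2 = 1

Summary:
  λ = -1: algebraic multiplicity = 3, geometric multiplicity = 1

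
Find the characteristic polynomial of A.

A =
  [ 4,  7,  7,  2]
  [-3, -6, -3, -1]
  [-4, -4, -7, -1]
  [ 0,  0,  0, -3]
x^4 + 12*x^3 + 54*x^2 + 108*x + 81

Expanding det(x·I − A) (e.g. by cofactor expansion or by noting that A is similar to its Jordan form J, which has the same characteristic polynomial as A) gives
  χ_A(x) = x^4 + 12*x^3 + 54*x^2 + 108*x + 81
which factors as (x + 3)^4. The eigenvalues (with algebraic multiplicities) are λ = -3 with multiplicity 4.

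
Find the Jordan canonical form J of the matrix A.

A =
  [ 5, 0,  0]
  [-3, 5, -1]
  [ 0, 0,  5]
J_2(5) ⊕ J_1(5)

The characteristic polynomial is
  det(x·I − A) = x^3 - 15*x^2 + 75*x - 125 = (x - 5)^3

Eigenvalues and multiplicities (the geometric multiplicity of λ is n − rank(A − λI), which equals the number of Jordan blocks for λ):
  λ = 5: algebraic multiplicity = 3, geometric multiplicity = 2

Determining the block sizes for each eigenvalue:
  λ = 5: 2 blocks summing to 3 forces exactly one block of size 2 and the rest size 1 → block sizes [2, 1]

Assembling the blocks gives a Jordan form
J =
  [5, 1, 0]
  [0, 5, 0]
  [0, 0, 5]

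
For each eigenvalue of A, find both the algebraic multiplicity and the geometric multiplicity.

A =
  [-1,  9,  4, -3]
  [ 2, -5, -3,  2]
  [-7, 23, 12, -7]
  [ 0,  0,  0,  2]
λ = 2: alg = 4, geom = 2

Step 1 — factor the characteristic polynomial to read off the algebraic multiplicities:
  χ_A(x) = (x - 2)^4

Step 2 — compute geometric multiplicities via the rank-nullity identity g(λ) = n − rank(A − λI):
  rank(A − (2)·I) = 2, so dim ker(A − (2)·I) = n − 2 = 2

Summary:
  λ = 2: algebraic multiplicity = 4, geometric multiplicity = 2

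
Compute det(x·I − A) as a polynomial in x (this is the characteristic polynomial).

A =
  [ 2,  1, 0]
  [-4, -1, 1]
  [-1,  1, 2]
x^3 - 3*x^2 + 3*x - 1

Expanding det(x·I − A) (e.g. by cofactor expansion or by noting that A is similar to its Jordan form J, which has the same characteristic polynomial as A) gives
  χ_A(x) = x^3 - 3*x^2 + 3*x - 1
which factors as (x - 1)^3. The eigenvalues (with algebraic multiplicities) are λ = 1 with multiplicity 3.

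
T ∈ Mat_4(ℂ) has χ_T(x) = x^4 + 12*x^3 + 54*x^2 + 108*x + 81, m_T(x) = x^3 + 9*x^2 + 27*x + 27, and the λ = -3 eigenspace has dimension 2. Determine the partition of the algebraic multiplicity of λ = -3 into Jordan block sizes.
Block sizes for λ = -3: [3, 1]

Step 1 — from the characteristic polynomial, algebraic multiplicity of λ = -3 is 4. From dim ker(T − (-3)·I) = 2, there are exactly 2 Jordan blocks for λ = -3.
Step 2 — from the minimal polynomial, the factor (x + 3)^3 tells us the largest block for λ = -3 has size 3.
Step 3 — with total size 4, 2 blocks, and largest block 3, the block sizes (in nonincreasing order) are [3, 1].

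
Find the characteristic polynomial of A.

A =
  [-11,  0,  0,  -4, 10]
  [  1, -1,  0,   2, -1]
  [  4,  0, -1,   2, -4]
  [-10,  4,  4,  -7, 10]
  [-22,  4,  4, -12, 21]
x^5 - x^4 - 2*x^3 + 2*x^2 + x - 1

Expanding det(x·I − A) (e.g. by cofactor expansion or by noting that A is similar to its Jordan form J, which has the same characteristic polynomial as A) gives
  χ_A(x) = x^5 - x^4 - 2*x^3 + 2*x^2 + x - 1
which factors as (x - 1)^3*(x + 1)^2. The eigenvalues (with algebraic multiplicities) are λ = -1 with multiplicity 2, λ = 1 with multiplicity 3.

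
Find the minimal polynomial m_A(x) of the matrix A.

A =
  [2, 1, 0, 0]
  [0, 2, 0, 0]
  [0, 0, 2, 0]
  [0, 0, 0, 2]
x^2 - 4*x + 4

The characteristic polynomial is χ_A(x) = (x - 2)^4, so the eigenvalues are known. The minimal polynomial is
  m_A(x) = Π_λ (x − λ)^{k_λ}
where k_λ is the size of the *largest* Jordan block for λ (equivalently, the smallest k with (A − λI)^k v = 0 for every generalised eigenvector v of λ).

  λ = 2: largest Jordan block has size 2, contributing (x − 2)^2

So m_A(x) = (x - 2)^2 = x^2 - 4*x + 4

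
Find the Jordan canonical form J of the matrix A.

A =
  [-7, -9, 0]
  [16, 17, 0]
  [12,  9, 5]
J_2(5) ⊕ J_1(5)

The characteristic polynomial is
  det(x·I − A) = x^3 - 15*x^2 + 75*x - 125 = (x - 5)^3

Eigenvalues and multiplicities (the geometric multiplicity of λ is n − rank(A − λI), which equals the number of Jordan blocks for λ):
  λ = 5: algebraic multiplicity = 3, geometric multiplicity = 2

Determining the block sizes for each eigenvalue:
  λ = 5: 2 blocks summing to 3 forces exactly one block of size 2 and the rest size 1 → block sizes [2, 1]

Assembling the blocks gives a Jordan form
J =
  [5, 1, 0]
  [0, 5, 0]
  [0, 0, 5]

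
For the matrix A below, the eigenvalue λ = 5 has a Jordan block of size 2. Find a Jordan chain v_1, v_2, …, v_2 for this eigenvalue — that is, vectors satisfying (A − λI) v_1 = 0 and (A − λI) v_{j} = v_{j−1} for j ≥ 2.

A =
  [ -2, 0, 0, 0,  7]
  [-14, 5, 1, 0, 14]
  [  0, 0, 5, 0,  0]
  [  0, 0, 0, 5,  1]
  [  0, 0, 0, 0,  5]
A Jordan chain for λ = 5 of length 2:
v_1 = (0, 1, 0, 0, 0)ᵀ
v_2 = (0, 0, 1, 0, 0)ᵀ

Let N = A − (5)·I. We want v_2 with N^2 v_2 = 0 but N^1 v_2 ≠ 0; then v_{j-1} := N · v_j for j = 2, …, 2.

Pick v_2 = (0, 0, 1, 0, 0)ᵀ.
Then v_1 = N · v_2 = (0, 1, 0, 0, 0)ᵀ.

Sanity check: (A − (5)·I) v_1 = (0, 0, 0, 0, 0)ᵀ = 0. ✓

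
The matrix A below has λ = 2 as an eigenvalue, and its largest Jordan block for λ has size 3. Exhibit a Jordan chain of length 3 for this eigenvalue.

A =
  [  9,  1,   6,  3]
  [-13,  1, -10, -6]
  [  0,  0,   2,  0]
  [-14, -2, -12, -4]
A Jordan chain for λ = 2 of length 3:
v_1 = (-6, 6, 0, 12)ᵀ
v_2 = (7, -13, 0, -14)ᵀ
v_3 = (1, 0, 0, 0)ᵀ

Let N = A − (2)·I. We want v_3 with N^3 v_3 = 0 but N^2 v_3 ≠ 0; then v_{j-1} := N · v_j for j = 3, …, 2.

Pick v_3 = (1, 0, 0, 0)ᵀ.
Then v_2 = N · v_3 = (7, -13, 0, -14)ᵀ.
Then v_1 = N · v_2 = (-6, 6, 0, 12)ᵀ.

Sanity check: (A − (2)·I) v_1 = (0, 0, 0, 0)ᵀ = 0. ✓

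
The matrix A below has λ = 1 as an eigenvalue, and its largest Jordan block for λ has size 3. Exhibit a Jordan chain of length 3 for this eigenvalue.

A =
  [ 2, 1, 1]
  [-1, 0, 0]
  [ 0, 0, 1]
A Jordan chain for λ = 1 of length 3:
v_1 = (1, -1, 0)ᵀ
v_2 = (1, 0, 0)ᵀ
v_3 = (0, 0, 1)ᵀ

Let N = A − (1)·I. We want v_3 with N^3 v_3 = 0 but N^2 v_3 ≠ 0; then v_{j-1} := N · v_j for j = 3, …, 2.

Pick v_3 = (0, 0, 1)ᵀ.
Then v_2 = N · v_3 = (1, 0, 0)ᵀ.
Then v_1 = N · v_2 = (1, -1, 0)ᵀ.

Sanity check: (A − (1)·I) v_1 = (0, 0, 0)ᵀ = 0. ✓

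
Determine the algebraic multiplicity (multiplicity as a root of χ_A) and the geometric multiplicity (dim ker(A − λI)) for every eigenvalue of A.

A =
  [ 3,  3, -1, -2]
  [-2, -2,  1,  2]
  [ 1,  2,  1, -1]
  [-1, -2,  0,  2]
λ = 1: alg = 4, geom = 2

Step 1 — factor the characteristic polynomial to read off the algebraic multiplicities:
  χ_A(x) = (x - 1)^4

Step 2 — compute geometric multiplicities via the rank-nullity identity g(λ) = n − rank(A − λI):
  rank(A − (1)·I) = 2, so dim ker(A − (1)·I) = n − 2 = 2

Summary:
  λ = 1: algebraic multiplicity = 4, geometric multiplicity = 2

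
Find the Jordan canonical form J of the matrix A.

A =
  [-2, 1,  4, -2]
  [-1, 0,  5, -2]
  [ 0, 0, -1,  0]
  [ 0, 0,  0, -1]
J_3(-1) ⊕ J_1(-1)

The characteristic polynomial is
  det(x·I − A) = x^4 + 4*x^3 + 6*x^2 + 4*x + 1 = (x + 1)^4

Eigenvalues and multiplicities (the geometric multiplicity of λ is n − rank(A − λI), which equals the number of Jordan blocks for λ):
  λ = -1: algebraic multiplicity = 4, geometric multiplicity = 2

Determining the block sizes for each eigenvalue:
  λ = -1: with am = 4 and gm = 2, the partition is not yet determined (e.g. several partitions of 4 into 2 parts exist). Let N = A − (-1)·I. Computing rank(N^1) = 2, rank(N^2) = 1, rank(N^3) = 0; the number of blocks of size ≥ j is rank(N^{j−1}) − rank(N^j), giving [2, 1, 1]. So we have 1 block(s) of size 3, 1 block(s) of size 1 → block sizes [3, 1]

Assembling the blocks gives a Jordan form
J =
  [-1,  1,  0,  0]
  [ 0, -1,  1,  0]
  [ 0,  0, -1,  0]
  [ 0,  0,  0, -1]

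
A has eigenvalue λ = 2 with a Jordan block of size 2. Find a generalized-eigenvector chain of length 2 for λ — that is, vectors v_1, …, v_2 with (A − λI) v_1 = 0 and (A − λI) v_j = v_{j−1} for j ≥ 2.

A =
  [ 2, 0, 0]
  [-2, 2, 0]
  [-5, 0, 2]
A Jordan chain for λ = 2 of length 2:
v_1 = (0, -2, -5)ᵀ
v_2 = (1, 0, 0)ᵀ

Let N = A − (2)·I. We want v_2 with N^2 v_2 = 0 but N^1 v_2 ≠ 0; then v_{j-1} := N · v_j for j = 2, …, 2.

Pick v_2 = (1, 0, 0)ᵀ.
Then v_1 = N · v_2 = (0, -2, -5)ᵀ.

Sanity check: (A − (2)·I) v_1 = (0, 0, 0)ᵀ = 0. ✓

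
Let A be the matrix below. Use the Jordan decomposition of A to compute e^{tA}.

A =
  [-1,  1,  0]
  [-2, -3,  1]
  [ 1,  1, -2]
e^{tA} =
  [-t^2*exp(-2*t)/2 + t*exp(-2*t) + exp(-2*t), t*exp(-2*t), t^2*exp(-2*t)/2]
  [t^2*exp(-2*t)/2 - 2*t*exp(-2*t), -t*exp(-2*t) + exp(-2*t), -t^2*exp(-2*t)/2 + t*exp(-2*t)]
  [-t^2*exp(-2*t)/2 + t*exp(-2*t), t*exp(-2*t), t^2*exp(-2*t)/2 + exp(-2*t)]

Strategy: write A = P · J · P⁻¹ where J is a Jordan canonical form, so e^{tA} = P · e^{tJ} · P⁻¹, and e^{tJ} can be computed block-by-block.

A has Jordan form
J =
  [-2,  1,  0]
  [ 0, -2,  1]
  [ 0,  0, -2]
(up to reordering of blocks).

Per-block formulas:
  For a 3×3 Jordan block J_3(-2): exp(t · J_3(-2)) = e^(-2t)·(I + t·N + (t^2/2)·N^2), where N is the 3×3 nilpotent shift.

After assembling e^{tJ} and conjugating by P, we get:

e^{tA} =
  [-t^2*exp(-2*t)/2 + t*exp(-2*t) + exp(-2*t), t*exp(-2*t), t^2*exp(-2*t)/2]
  [t^2*exp(-2*t)/2 - 2*t*exp(-2*t), -t*exp(-2*t) + exp(-2*t), -t^2*exp(-2*t)/2 + t*exp(-2*t)]
  [-t^2*exp(-2*t)/2 + t*exp(-2*t), t*exp(-2*t), t^2*exp(-2*t)/2 + exp(-2*t)]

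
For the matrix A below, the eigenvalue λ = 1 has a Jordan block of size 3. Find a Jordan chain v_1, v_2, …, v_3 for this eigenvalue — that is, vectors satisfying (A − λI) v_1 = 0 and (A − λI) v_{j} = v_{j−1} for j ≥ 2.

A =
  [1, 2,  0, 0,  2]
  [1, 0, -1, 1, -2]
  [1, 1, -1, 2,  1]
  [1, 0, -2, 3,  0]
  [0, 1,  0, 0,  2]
A Jordan chain for λ = 1 of length 3:
v_1 = (2, -1, 1, 0, 1)ᵀ
v_2 = (0, 1, 1, 1, 0)ᵀ
v_3 = (1, 0, 0, 0, 0)ᵀ

Let N = A − (1)·I. We want v_3 with N^3 v_3 = 0 but N^2 v_3 ≠ 0; then v_{j-1} := N · v_j for j = 3, …, 2.

Pick v_3 = (1, 0, 0, 0, 0)ᵀ.
Then v_2 = N · v_3 = (0, 1, 1, 1, 0)ᵀ.
Then v_1 = N · v_2 = (2, -1, 1, 0, 1)ᵀ.

Sanity check: (A − (1)·I) v_1 = (0, 0, 0, 0, 0)ᵀ = 0. ✓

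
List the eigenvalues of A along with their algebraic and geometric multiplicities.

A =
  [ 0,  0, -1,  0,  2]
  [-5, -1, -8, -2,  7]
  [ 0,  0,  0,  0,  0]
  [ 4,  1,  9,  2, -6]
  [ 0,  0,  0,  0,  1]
λ = 0: alg = 3, geom = 1; λ = 1: alg = 2, geom = 1

Step 1 — factor the characteristic polynomial to read off the algebraic multiplicities:
  χ_A(x) = x^3*(x - 1)^2

Step 2 — compute geometric multiplicities via the rank-nullity identity g(λ) = n − rank(A − λI):
  rank(A − (0)·I) = 4, so dim ker(A − (0)·I) = n − 4 = 1
  rank(A − (1)·I) = 4, so dim ker(A − (1)·I) = n − 4 = 1

Summary:
  λ = 0: algebraic multiplicity = 3, geometric multiplicity = 1
  λ = 1: algebraic multiplicity = 2, geometric multiplicity = 1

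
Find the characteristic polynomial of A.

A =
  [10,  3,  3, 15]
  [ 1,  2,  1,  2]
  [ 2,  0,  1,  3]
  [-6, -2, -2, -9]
x^4 - 4*x^3 + 6*x^2 - 4*x + 1

Expanding det(x·I − A) (e.g. by cofactor expansion or by noting that A is similar to its Jordan form J, which has the same characteristic polynomial as A) gives
  χ_A(x) = x^4 - 4*x^3 + 6*x^2 - 4*x + 1
which factors as (x - 1)^4. The eigenvalues (with algebraic multiplicities) are λ = 1 with multiplicity 4.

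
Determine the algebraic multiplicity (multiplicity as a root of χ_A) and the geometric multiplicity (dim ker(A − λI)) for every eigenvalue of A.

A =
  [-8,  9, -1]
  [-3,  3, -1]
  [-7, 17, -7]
λ = -4: alg = 3, geom = 1

Step 1 — factor the characteristic polynomial to read off the algebraic multiplicities:
  χ_A(x) = (x + 4)^3

Step 2 — compute geometric multiplicities via the rank-nullity identity g(λ) = n − rank(A − λI):
  rank(A − (-4)·I) = 2, so dim ker(A − (-4)·I) = n − 2 = 1

Summary:
  λ = -4: algebraic multiplicity = 3, geometric multiplicity = 1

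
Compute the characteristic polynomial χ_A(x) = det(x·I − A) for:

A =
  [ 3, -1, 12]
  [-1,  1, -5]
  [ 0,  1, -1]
x^3 - 3*x^2 + 3*x - 1

Expanding det(x·I − A) (e.g. by cofactor expansion or by noting that A is similar to its Jordan form J, which has the same characteristic polynomial as A) gives
  χ_A(x) = x^3 - 3*x^2 + 3*x - 1
which factors as (x - 1)^3. The eigenvalues (with algebraic multiplicities) are λ = 1 with multiplicity 3.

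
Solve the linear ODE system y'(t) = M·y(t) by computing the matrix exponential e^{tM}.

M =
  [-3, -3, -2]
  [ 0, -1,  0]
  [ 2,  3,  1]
e^{tM} =
  [-2*t*exp(-t) + exp(-t), -3*t*exp(-t), -2*t*exp(-t)]
  [0, exp(-t), 0]
  [2*t*exp(-t), 3*t*exp(-t), 2*t*exp(-t) + exp(-t)]

Strategy: write M = P · J · P⁻¹ where J is a Jordan canonical form, so e^{tM} = P · e^{tJ} · P⁻¹, and e^{tJ} can be computed block-by-block.

M has Jordan form
J =
  [-1,  1,  0]
  [ 0, -1,  0]
  [ 0,  0, -1]
(up to reordering of blocks).

Per-block formulas:
  For a 2×2 Jordan block J_2(-1): exp(t · J_2(-1)) = e^(-1t)·(I + t·N), where N is the 2×2 nilpotent shift.
  For a 1×1 block at λ = -1: exp(t · [-1]) = [e^(-1t)].

After assembling e^{tJ} and conjugating by P, we get:

e^{tM} =
  [-2*t*exp(-t) + exp(-t), -3*t*exp(-t), -2*t*exp(-t)]
  [0, exp(-t), 0]
  [2*t*exp(-t), 3*t*exp(-t), 2*t*exp(-t) + exp(-t)]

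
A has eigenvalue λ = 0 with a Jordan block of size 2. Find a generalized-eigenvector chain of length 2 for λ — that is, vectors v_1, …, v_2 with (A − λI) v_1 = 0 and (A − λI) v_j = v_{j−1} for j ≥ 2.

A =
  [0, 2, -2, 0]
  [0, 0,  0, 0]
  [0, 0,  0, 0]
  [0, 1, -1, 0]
A Jordan chain for λ = 0 of length 2:
v_1 = (2, 0, 0, 1)ᵀ
v_2 = (0, 1, 0, 0)ᵀ

Let N = A − (0)·I. We want v_2 with N^2 v_2 = 0 but N^1 v_2 ≠ 0; then v_{j-1} := N · v_j for j = 2, …, 2.

Pick v_2 = (0, 1, 0, 0)ᵀ.
Then v_1 = N · v_2 = (2, 0, 0, 1)ᵀ.

Sanity check: (A − (0)·I) v_1 = (0, 0, 0, 0)ᵀ = 0. ✓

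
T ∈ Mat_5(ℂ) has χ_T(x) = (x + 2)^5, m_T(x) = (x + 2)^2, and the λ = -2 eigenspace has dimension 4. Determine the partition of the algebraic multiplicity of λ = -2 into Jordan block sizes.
Block sizes for λ = -2: [2, 1, 1, 1]

Step 1 — from the characteristic polynomial, algebraic multiplicity of λ = -2 is 5. From dim ker(T − (-2)·I) = 4, there are exactly 4 Jordan blocks for λ = -2.
Step 2 — from the minimal polynomial, the factor (x + 2)^2 tells us the largest block for λ = -2 has size 2.
Step 3 — with total size 5, 4 blocks, and largest block 2, the block sizes (in nonincreasing order) are [2, 1, 1, 1].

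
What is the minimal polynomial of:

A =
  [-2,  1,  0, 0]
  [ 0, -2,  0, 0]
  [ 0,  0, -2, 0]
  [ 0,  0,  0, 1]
x^3 + 3*x^2 - 4

The characteristic polynomial is χ_A(x) = (x - 1)*(x + 2)^3, so the eigenvalues are known. The minimal polynomial is
  m_A(x) = Π_λ (x − λ)^{k_λ}
where k_λ is the size of the *largest* Jordan block for λ (equivalently, the smallest k with (A − λI)^k v = 0 for every generalised eigenvector v of λ).

  λ = -2: largest Jordan block has size 2, contributing (x + 2)^2
  λ = 1: largest Jordan block has size 1, contributing (x − 1)

So m_A(x) = (x - 1)*(x + 2)^2 = x^3 + 3*x^2 - 4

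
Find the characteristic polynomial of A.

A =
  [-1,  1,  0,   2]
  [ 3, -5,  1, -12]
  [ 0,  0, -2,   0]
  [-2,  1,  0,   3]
x^4 + 5*x^3 + 6*x^2 - 4*x - 8

Expanding det(x·I − A) (e.g. by cofactor expansion or by noting that A is similar to its Jordan form J, which has the same characteristic polynomial as A) gives
  χ_A(x) = x^4 + 5*x^3 + 6*x^2 - 4*x - 8
which factors as (x - 1)*(x + 2)^3. The eigenvalues (with algebraic multiplicities) are λ = -2 with multiplicity 3, λ = 1 with multiplicity 1.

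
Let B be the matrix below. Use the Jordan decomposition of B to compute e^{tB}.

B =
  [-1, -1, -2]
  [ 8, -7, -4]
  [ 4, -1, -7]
e^{tB} =
  [4*t*exp(-5*t) + exp(-5*t), -t*exp(-5*t), -2*t*exp(-5*t)]
  [8*t*exp(-5*t), -2*t*exp(-5*t) + exp(-5*t), -4*t*exp(-5*t)]
  [4*t*exp(-5*t), -t*exp(-5*t), -2*t*exp(-5*t) + exp(-5*t)]

Strategy: write B = P · J · P⁻¹ where J is a Jordan canonical form, so e^{tB} = P · e^{tJ} · P⁻¹, and e^{tJ} can be computed block-by-block.

B has Jordan form
J =
  [-5,  1,  0]
  [ 0, -5,  0]
  [ 0,  0, -5]
(up to reordering of blocks).

Per-block formulas:
  For a 1×1 block at λ = -5: exp(t · [-5]) = [e^(-5t)].
  For a 2×2 Jordan block J_2(-5): exp(t · J_2(-5)) = e^(-5t)·(I + t·N), where N is the 2×2 nilpotent shift.

After assembling e^{tJ} and conjugating by P, we get:

e^{tB} =
  [4*t*exp(-5*t) + exp(-5*t), -t*exp(-5*t), -2*t*exp(-5*t)]
  [8*t*exp(-5*t), -2*t*exp(-5*t) + exp(-5*t), -4*t*exp(-5*t)]
  [4*t*exp(-5*t), -t*exp(-5*t), -2*t*exp(-5*t) + exp(-5*t)]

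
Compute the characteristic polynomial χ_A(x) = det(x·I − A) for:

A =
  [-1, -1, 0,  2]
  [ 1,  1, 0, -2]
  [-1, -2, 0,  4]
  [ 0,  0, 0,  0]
x^4

Expanding det(x·I − A) (e.g. by cofactor expansion or by noting that A is similar to its Jordan form J, which has the same characteristic polynomial as A) gives
  χ_A(x) = x^4
which factors as x^4. The eigenvalues (with algebraic multiplicities) are λ = 0 with multiplicity 4.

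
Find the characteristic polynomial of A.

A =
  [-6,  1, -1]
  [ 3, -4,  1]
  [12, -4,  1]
x^3 + 9*x^2 + 27*x + 27

Expanding det(x·I − A) (e.g. by cofactor expansion or by noting that A is similar to its Jordan form J, which has the same characteristic polynomial as A) gives
  χ_A(x) = x^3 + 9*x^2 + 27*x + 27
which factors as (x + 3)^3. The eigenvalues (with algebraic multiplicities) are λ = -3 with multiplicity 3.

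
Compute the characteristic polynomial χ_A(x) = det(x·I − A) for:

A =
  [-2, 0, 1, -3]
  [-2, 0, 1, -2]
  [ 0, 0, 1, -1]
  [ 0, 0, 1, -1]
x^4 + 2*x^3

Expanding det(x·I − A) (e.g. by cofactor expansion or by noting that A is similar to its Jordan form J, which has the same characteristic polynomial as A) gives
  χ_A(x) = x^4 + 2*x^3
which factors as x^3*(x + 2). The eigenvalues (with algebraic multiplicities) are λ = -2 with multiplicity 1, λ = 0 with multiplicity 3.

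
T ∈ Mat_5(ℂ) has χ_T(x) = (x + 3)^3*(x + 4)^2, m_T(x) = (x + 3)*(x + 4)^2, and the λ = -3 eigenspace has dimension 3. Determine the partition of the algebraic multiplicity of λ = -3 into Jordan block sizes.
Block sizes for λ = -3: [1, 1, 1]

Step 1 — from the characteristic polynomial, algebraic multiplicity of λ = -3 is 3. From dim ker(T − (-3)·I) = 3, there are exactly 3 Jordan blocks for λ = -3.
Step 2 — from the minimal polynomial, the factor (x + 3) tells us the largest block for λ = -3 has size 1.
Step 3 — with total size 3, 3 blocks, and largest block 1, the block sizes (in nonincreasing order) are [1, 1, 1].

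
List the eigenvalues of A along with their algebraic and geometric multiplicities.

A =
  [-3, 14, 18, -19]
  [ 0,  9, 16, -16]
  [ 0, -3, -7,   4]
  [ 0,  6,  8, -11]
λ = -3: alg = 4, geom = 2

Step 1 — factor the characteristic polynomial to read off the algebraic multiplicities:
  χ_A(x) = (x + 3)^4

Step 2 — compute geometric multiplicities via the rank-nullity identity g(λ) = n − rank(A − λI):
  rank(A − (-3)·I) = 2, so dim ker(A − (-3)·I) = n − 2 = 2

Summary:
  λ = -3: algebraic multiplicity = 4, geometric multiplicity = 2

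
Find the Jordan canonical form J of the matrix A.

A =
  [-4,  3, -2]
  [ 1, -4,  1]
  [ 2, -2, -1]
J_3(-3)

The characteristic polynomial is
  det(x·I − A) = x^3 + 9*x^2 + 27*x + 27 = (x + 3)^3

Eigenvalues and multiplicities (the geometric multiplicity of λ is n − rank(A − λI), which equals the number of Jordan blocks for λ):
  λ = -3: algebraic multiplicity = 3, geometric multiplicity = 1

Determining the block sizes for each eigenvalue:
  λ = -3: one block (gm = 1), so the single block has size am = 3 → block sizes [3]

Assembling the blocks gives a Jordan form
J =
  [-3,  1,  0]
  [ 0, -3,  1]
  [ 0,  0, -3]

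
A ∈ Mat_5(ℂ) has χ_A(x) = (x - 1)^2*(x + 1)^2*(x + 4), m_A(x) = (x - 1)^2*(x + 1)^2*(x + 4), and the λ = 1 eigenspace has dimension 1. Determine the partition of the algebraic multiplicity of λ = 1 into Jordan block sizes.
Block sizes for λ = 1: [2]

Step 1 — from the characteristic polynomial, algebraic multiplicity of λ = 1 is 2. From dim ker(A − (1)·I) = 1, there are exactly 1 Jordan blocks for λ = 1.
Step 2 — from the minimal polynomial, the factor (x − 1)^2 tells us the largest block for λ = 1 has size 2.
Step 3 — with total size 2, 1 blocks, and largest block 2, the block sizes (in nonincreasing order) are [2].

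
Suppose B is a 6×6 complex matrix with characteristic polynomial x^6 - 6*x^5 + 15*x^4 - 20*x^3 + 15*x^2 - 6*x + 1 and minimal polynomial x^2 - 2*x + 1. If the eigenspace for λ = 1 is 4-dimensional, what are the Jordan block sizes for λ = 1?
Block sizes for λ = 1: [2, 2, 1, 1]

Step 1 — from the characteristic polynomial, algebraic multiplicity of λ = 1 is 6. From dim ker(B − (1)·I) = 4, there are exactly 4 Jordan blocks for λ = 1.
Step 2 — from the minimal polynomial, the factor (x − 1)^2 tells us the largest block for λ = 1 has size 2.
Step 3 — with total size 6, 4 blocks, and largest block 2, the block sizes (in nonincreasing order) are [2, 2, 1, 1].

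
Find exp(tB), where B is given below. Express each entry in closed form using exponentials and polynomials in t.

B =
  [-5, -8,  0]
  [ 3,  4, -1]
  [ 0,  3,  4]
e^{tB} =
  [6*t^2*exp(t) - 6*t*exp(t) + exp(t), 12*t^2*exp(t) - 8*t*exp(t), 4*t^2*exp(t)]
  [-9*t^2*exp(t)/2 + 3*t*exp(t), -9*t^2*exp(t) + 3*t*exp(t) + exp(t), -3*t^2*exp(t) - t*exp(t)]
  [9*t^2*exp(t)/2, 9*t^2*exp(t) + 3*t*exp(t), 3*t^2*exp(t) + 3*t*exp(t) + exp(t)]

Strategy: write B = P · J · P⁻¹ where J is a Jordan canonical form, so e^{tB} = P · e^{tJ} · P⁻¹, and e^{tJ} can be computed block-by-block.

B has Jordan form
J =
  [1, 1, 0]
  [0, 1, 1]
  [0, 0, 1]
(up to reordering of blocks).

Per-block formulas:
  For a 3×3 Jordan block J_3(1): exp(t · J_3(1)) = e^(1t)·(I + t·N + (t^2/2)·N^2), where N is the 3×3 nilpotent shift.

After assembling e^{tJ} and conjugating by P, we get:

e^{tB} =
  [6*t^2*exp(t) - 6*t*exp(t) + exp(t), 12*t^2*exp(t) - 8*t*exp(t), 4*t^2*exp(t)]
  [-9*t^2*exp(t)/2 + 3*t*exp(t), -9*t^2*exp(t) + 3*t*exp(t) + exp(t), -3*t^2*exp(t) - t*exp(t)]
  [9*t^2*exp(t)/2, 9*t^2*exp(t) + 3*t*exp(t), 3*t^2*exp(t) + 3*t*exp(t) + exp(t)]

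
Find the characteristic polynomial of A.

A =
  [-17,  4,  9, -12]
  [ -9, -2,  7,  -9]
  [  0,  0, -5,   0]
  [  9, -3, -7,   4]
x^4 + 20*x^3 + 150*x^2 + 500*x + 625

Expanding det(x·I − A) (e.g. by cofactor expansion or by noting that A is similar to its Jordan form J, which has the same characteristic polynomial as A) gives
  χ_A(x) = x^4 + 20*x^3 + 150*x^2 + 500*x + 625
which factors as (x + 5)^4. The eigenvalues (with algebraic multiplicities) are λ = -5 with multiplicity 4.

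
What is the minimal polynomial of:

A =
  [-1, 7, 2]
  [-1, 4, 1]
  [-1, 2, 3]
x^3 - 6*x^2 + 12*x - 8

The characteristic polynomial is χ_A(x) = (x - 2)^3, so the eigenvalues are known. The minimal polynomial is
  m_A(x) = Π_λ (x − λ)^{k_λ}
where k_λ is the size of the *largest* Jordan block for λ (equivalently, the smallest k with (A − λI)^k v = 0 for every generalised eigenvector v of λ).

  λ = 2: largest Jordan block has size 3, contributing (x − 2)^3

So m_A(x) = (x - 2)^3 = x^3 - 6*x^2 + 12*x - 8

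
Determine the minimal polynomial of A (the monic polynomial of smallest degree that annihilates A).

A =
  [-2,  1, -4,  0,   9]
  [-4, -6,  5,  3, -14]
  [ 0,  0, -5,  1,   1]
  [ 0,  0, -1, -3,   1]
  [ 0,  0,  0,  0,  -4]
x^3 + 12*x^2 + 48*x + 64

The characteristic polynomial is χ_A(x) = (x + 4)^5, so the eigenvalues are known. The minimal polynomial is
  m_A(x) = Π_λ (x − λ)^{k_λ}
where k_λ is the size of the *largest* Jordan block for λ (equivalently, the smallest k with (A − λI)^k v = 0 for every generalised eigenvector v of λ).

  λ = -4: largest Jordan block has size 3, contributing (x + 4)^3

So m_A(x) = (x + 4)^3 = x^3 + 12*x^2 + 48*x + 64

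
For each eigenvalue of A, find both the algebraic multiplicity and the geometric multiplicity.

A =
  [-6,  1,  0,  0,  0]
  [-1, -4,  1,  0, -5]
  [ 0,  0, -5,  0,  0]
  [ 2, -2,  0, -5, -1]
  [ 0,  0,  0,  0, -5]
λ = -5: alg = 5, geom = 2

Step 1 — factor the characteristic polynomial to read off the algebraic multiplicities:
  χ_A(x) = (x + 5)^5

Step 2 — compute geometric multiplicities via the rank-nullity identity g(λ) = n − rank(A − λI):
  rank(A − (-5)·I) = 3, so dim ker(A − (-5)·I) = n − 3 = 2

Summary:
  λ = -5: algebraic multiplicity = 5, geometric multiplicity = 2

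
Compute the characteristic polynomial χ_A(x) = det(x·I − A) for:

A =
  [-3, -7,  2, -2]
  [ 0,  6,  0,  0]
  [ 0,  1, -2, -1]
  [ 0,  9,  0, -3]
x^4 + 2*x^3 - 27*x^2 - 108*x - 108

Expanding det(x·I − A) (e.g. by cofactor expansion or by noting that A is similar to its Jordan form J, which has the same characteristic polynomial as A) gives
  χ_A(x) = x^4 + 2*x^3 - 27*x^2 - 108*x - 108
which factors as (x - 6)*(x + 2)*(x + 3)^2. The eigenvalues (with algebraic multiplicities) are λ = -3 with multiplicity 2, λ = -2 with multiplicity 1, λ = 6 with multiplicity 1.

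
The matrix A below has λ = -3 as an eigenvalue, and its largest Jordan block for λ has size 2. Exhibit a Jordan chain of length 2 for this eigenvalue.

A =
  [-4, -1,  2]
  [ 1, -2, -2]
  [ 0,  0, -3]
A Jordan chain for λ = -3 of length 2:
v_1 = (-1, 1, 0)ᵀ
v_2 = (1, 0, 0)ᵀ

Let N = A − (-3)·I. We want v_2 with N^2 v_2 = 0 but N^1 v_2 ≠ 0; then v_{j-1} := N · v_j for j = 2, …, 2.

Pick v_2 = (1, 0, 0)ᵀ.
Then v_1 = N · v_2 = (-1, 1, 0)ᵀ.

Sanity check: (A − (-3)·I) v_1 = (0, 0, 0)ᵀ = 0. ✓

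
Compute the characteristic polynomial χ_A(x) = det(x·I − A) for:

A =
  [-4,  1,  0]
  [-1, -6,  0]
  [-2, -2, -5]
x^3 + 15*x^2 + 75*x + 125

Expanding det(x·I − A) (e.g. by cofactor expansion or by noting that A is similar to its Jordan form J, which has the same characteristic polynomial as A) gives
  χ_A(x) = x^3 + 15*x^2 + 75*x + 125
which factors as (x + 5)^3. The eigenvalues (with algebraic multiplicities) are λ = -5 with multiplicity 3.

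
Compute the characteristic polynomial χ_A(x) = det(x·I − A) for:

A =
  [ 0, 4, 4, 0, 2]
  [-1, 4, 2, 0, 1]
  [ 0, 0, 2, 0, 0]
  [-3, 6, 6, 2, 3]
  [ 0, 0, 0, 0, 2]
x^5 - 10*x^4 + 40*x^3 - 80*x^2 + 80*x - 32

Expanding det(x·I − A) (e.g. by cofactor expansion or by noting that A is similar to its Jordan form J, which has the same characteristic polynomial as A) gives
  χ_A(x) = x^5 - 10*x^4 + 40*x^3 - 80*x^2 + 80*x - 32
which factors as (x - 2)^5. The eigenvalues (with algebraic multiplicities) are λ = 2 with multiplicity 5.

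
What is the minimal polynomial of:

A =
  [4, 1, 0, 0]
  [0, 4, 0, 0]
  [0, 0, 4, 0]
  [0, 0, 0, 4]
x^2 - 8*x + 16

The characteristic polynomial is χ_A(x) = (x - 4)^4, so the eigenvalues are known. The minimal polynomial is
  m_A(x) = Π_λ (x − λ)^{k_λ}
where k_λ is the size of the *largest* Jordan block for λ (equivalently, the smallest k with (A − λI)^k v = 0 for every generalised eigenvector v of λ).

  λ = 4: largest Jordan block has size 2, contributing (x − 4)^2

So m_A(x) = (x - 4)^2 = x^2 - 8*x + 16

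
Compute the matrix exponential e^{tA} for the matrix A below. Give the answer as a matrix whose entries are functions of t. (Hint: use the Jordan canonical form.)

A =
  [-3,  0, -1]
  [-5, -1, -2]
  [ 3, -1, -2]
e^{tA} =
  [-t^2*exp(-2*t) - t*exp(-2*t) + exp(-2*t), t^2*exp(-2*t)/2, t^2*exp(-2*t)/2 - t*exp(-2*t)]
  [-3*t^2*exp(-2*t) - 5*t*exp(-2*t), 3*t^2*exp(-2*t)/2 + t*exp(-2*t) + exp(-2*t), 3*t^2*exp(-2*t)/2 - 2*t*exp(-2*t)]
  [t^2*exp(-2*t) + 3*t*exp(-2*t), -t^2*exp(-2*t)/2 - t*exp(-2*t), -t^2*exp(-2*t)/2 + exp(-2*t)]

Strategy: write A = P · J · P⁻¹ where J is a Jordan canonical form, so e^{tA} = P · e^{tJ} · P⁻¹, and e^{tJ} can be computed block-by-block.

A has Jordan form
J =
  [-2,  1,  0]
  [ 0, -2,  1]
  [ 0,  0, -2]
(up to reordering of blocks).

Per-block formulas:
  For a 3×3 Jordan block J_3(-2): exp(t · J_3(-2)) = e^(-2t)·(I + t·N + (t^2/2)·N^2), where N is the 3×3 nilpotent shift.

After assembling e^{tJ} and conjugating by P, we get:

e^{tA} =
  [-t^2*exp(-2*t) - t*exp(-2*t) + exp(-2*t), t^2*exp(-2*t)/2, t^2*exp(-2*t)/2 - t*exp(-2*t)]
  [-3*t^2*exp(-2*t) - 5*t*exp(-2*t), 3*t^2*exp(-2*t)/2 + t*exp(-2*t) + exp(-2*t), 3*t^2*exp(-2*t)/2 - 2*t*exp(-2*t)]
  [t^2*exp(-2*t) + 3*t*exp(-2*t), -t^2*exp(-2*t)/2 - t*exp(-2*t), -t^2*exp(-2*t)/2 + exp(-2*t)]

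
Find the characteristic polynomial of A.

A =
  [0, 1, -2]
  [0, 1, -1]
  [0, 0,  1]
x^3 - 2*x^2 + x

Expanding det(x·I − A) (e.g. by cofactor expansion or by noting that A is similar to its Jordan form J, which has the same characteristic polynomial as A) gives
  χ_A(x) = x^3 - 2*x^2 + x
which factors as x*(x - 1)^2. The eigenvalues (with algebraic multiplicities) are λ = 0 with multiplicity 1, λ = 1 with multiplicity 2.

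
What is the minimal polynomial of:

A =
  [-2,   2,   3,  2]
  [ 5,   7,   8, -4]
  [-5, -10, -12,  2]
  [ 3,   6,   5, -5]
x^3 + 9*x^2 + 27*x + 27

The characteristic polynomial is χ_A(x) = (x + 3)^4, so the eigenvalues are known. The minimal polynomial is
  m_A(x) = Π_λ (x − λ)^{k_λ}
where k_λ is the size of the *largest* Jordan block for λ (equivalently, the smallest k with (A − λI)^k v = 0 for every generalised eigenvector v of λ).

  λ = -3: largest Jordan block has size 3, contributing (x + 3)^3

So m_A(x) = (x + 3)^3 = x^3 + 9*x^2 + 27*x + 27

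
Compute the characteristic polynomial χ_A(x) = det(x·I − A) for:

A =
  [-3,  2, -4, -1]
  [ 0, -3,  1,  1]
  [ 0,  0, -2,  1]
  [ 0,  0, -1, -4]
x^4 + 12*x^3 + 54*x^2 + 108*x + 81

Expanding det(x·I − A) (e.g. by cofactor expansion or by noting that A is similar to its Jordan form J, which has the same characteristic polynomial as A) gives
  χ_A(x) = x^4 + 12*x^3 + 54*x^2 + 108*x + 81
which factors as (x + 3)^4. The eigenvalues (with algebraic multiplicities) are λ = -3 with multiplicity 4.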